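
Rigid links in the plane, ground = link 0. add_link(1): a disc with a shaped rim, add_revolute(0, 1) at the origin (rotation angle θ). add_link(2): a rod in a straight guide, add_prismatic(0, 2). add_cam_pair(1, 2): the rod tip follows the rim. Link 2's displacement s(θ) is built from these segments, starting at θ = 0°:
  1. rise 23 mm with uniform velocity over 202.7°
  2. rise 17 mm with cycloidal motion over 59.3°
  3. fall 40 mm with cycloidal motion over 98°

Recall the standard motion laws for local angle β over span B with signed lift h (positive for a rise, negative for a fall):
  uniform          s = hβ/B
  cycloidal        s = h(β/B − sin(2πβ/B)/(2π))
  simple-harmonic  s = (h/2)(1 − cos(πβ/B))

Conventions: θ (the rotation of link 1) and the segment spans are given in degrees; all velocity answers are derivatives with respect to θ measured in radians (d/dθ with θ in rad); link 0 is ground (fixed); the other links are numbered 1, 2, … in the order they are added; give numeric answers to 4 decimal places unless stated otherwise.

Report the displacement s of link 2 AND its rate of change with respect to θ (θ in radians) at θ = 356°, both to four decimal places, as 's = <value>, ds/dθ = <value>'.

segment 1 (0° to 202.7°, uniform, h = 23) is passed completely: s = 0.0000 + (23) = 23.0000
segment 2 (202.7° to 262°, cycloidal, h = 17) is passed completely: s = 23.0000 + (17) = 40.0000
θ = 356° falls in segment 3 (262° to 360°, cycloidal, h = -40): β = 356 − 262 = 94°, B = 98°; Δs = -40·(0.9592 − sin(2π·0.9592)/(2π)) = -39.9822; s = 40.0000 − 39.9822 = 0.0178
velocity in seg [262°–360°] (cycloidal), θ in radians: β = 94° = 1.6406 rad, B = 98° = 1.7104 rad; ds/dθ = (h/B)(1 − cos(2πβ/B)) = ((-40)/1.7104)(1 − cos(2π·0.9592)) = -0.764843 mm/rad

s = 0.0178, ds/dθ = -0.7648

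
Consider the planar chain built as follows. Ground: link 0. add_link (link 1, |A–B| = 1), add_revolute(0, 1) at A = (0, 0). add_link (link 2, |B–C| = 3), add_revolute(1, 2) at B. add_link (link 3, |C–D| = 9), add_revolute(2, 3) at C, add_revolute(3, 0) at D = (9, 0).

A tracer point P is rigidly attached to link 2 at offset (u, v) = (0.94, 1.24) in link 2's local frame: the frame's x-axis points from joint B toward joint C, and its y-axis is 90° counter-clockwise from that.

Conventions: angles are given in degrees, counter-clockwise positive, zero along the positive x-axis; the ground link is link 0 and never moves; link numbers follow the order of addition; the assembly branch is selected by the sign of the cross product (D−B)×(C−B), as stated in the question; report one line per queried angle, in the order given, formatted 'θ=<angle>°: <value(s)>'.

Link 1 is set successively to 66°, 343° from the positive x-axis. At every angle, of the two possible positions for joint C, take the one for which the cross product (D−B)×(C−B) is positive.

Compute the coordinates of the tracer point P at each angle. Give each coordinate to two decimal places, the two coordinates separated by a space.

A=(0,0), D=(9.00,0)
θ=66°: B = A + 1.00·(cos66°, sin66°) = (0.4067, 0.9135)
θ=66°: |BD| = 8.6417
θ=66°: circle(B,3.00) ∩ circle(D,9.00): a=0.1550, h=2.9960
θ=66°:   candidates: C₊=(0.8776,3.8764) cross=25.890; C₋=(0.2441,-2.0820) cross=-25.890
θ=66°:   branch + wants cross > 0 → take C=(0.8776,3.8764) (cross=25.890)
θ=66°: ex = (C−B)/|BC| = (0.1569,0.9876); ey = (-0.9876,0.1569)
θ=66°: P = B + 0.94·ex + 1.24·ey = (-0.6704,2.0365)
θ=343°: B = A + 1.00·(cos343°, sin343°) = (0.9563, -0.2924)
θ=343°: |BD| = 8.0490
θ=343°: circle(B,3.00) ∩ circle(D,9.00): a=-0.4481, h=2.9663
θ=343°:   candidates: C₊=(0.4008,2.6557) cross=23.876; C₋=(0.6163,-3.2730) cross=-23.876
θ=343°:   branch + wants cross > 0 → take C=(0.4008,2.6557) (cross=23.876)
θ=343°: ex = (C−B)/|BC| = (-0.1852,0.9827); ey = (-0.9827,-0.1852)
θ=343°: P = B + 0.94·ex + 1.24·ey = (-0.4363,0.4017)

θ=66°: -0.67 2.04
θ=343°: -0.44 0.40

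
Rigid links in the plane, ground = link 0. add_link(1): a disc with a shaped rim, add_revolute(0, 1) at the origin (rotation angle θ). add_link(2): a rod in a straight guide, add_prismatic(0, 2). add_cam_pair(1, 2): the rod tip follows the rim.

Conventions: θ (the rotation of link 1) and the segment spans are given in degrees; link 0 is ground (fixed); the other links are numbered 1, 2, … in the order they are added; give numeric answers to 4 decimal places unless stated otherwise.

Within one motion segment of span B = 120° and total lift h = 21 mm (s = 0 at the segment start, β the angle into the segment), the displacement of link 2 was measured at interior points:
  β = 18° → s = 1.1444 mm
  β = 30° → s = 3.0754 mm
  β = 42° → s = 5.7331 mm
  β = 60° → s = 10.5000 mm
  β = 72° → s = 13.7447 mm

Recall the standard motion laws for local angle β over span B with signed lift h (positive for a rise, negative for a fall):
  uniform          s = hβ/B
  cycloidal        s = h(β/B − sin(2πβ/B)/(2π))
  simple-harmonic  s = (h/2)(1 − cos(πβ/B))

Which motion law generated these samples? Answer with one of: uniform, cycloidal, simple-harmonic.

candidates at β/B = r: uniform s = h·r (linear in β); cycloidal s = h·(r − sin(2πr)/(2π)); simple-harmonic s = (h/2)(1 − cos(πr))
β=18°: printed 1.1444 | uniform 3.1500, cycloidal 0.4461, simple-harmonic 1.1444
β=30°: printed 3.0754 | uniform 5.2500, cycloidal 1.9077, simple-harmonic 3.0754
β=42°: printed 5.7331 | uniform 7.3500, cycloidal 4.6461, simple-harmonic 5.7331
β=60°: printed 10.5000 | uniform 10.5000, cycloidal 10.5000, simple-harmonic 10.5000
β=72°: printed 13.7447 | uniform 12.6000, cycloidal 14.5645, simple-harmonic 13.7447
only one law matches every sample → simple-harmonic

simple-harmonic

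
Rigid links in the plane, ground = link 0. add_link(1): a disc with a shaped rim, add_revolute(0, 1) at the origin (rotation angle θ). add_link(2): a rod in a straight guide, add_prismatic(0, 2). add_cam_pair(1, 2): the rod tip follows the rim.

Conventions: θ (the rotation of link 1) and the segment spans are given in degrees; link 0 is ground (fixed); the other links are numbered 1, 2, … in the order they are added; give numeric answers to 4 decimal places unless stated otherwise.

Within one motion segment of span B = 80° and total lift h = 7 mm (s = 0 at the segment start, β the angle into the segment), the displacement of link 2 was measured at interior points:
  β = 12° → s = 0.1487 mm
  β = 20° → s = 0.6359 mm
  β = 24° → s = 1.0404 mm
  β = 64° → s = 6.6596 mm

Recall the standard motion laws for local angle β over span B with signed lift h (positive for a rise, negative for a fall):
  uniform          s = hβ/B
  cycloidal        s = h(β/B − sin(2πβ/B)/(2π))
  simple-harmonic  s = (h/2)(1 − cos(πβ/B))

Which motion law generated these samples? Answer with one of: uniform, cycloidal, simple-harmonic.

candidates at β/B = r: uniform s = h·r (linear in β); cycloidal s = h·(r − sin(2πr)/(2π)); simple-harmonic s = (h/2)(1 − cos(πr))
β=12°: printed 0.1487 | uniform 1.0500, cycloidal 0.1487, simple-harmonic 0.3815
β=20°: printed 0.6359 | uniform 1.7500, cycloidal 0.6359, simple-harmonic 1.0251
β=24°: printed 1.0404 | uniform 2.1000, cycloidal 1.0404, simple-harmonic 1.4428
β=64°: printed 6.6596 | uniform 5.6000, cycloidal 6.6596, simple-harmonic 6.3316
only one law matches every sample → cycloidal

cycloidal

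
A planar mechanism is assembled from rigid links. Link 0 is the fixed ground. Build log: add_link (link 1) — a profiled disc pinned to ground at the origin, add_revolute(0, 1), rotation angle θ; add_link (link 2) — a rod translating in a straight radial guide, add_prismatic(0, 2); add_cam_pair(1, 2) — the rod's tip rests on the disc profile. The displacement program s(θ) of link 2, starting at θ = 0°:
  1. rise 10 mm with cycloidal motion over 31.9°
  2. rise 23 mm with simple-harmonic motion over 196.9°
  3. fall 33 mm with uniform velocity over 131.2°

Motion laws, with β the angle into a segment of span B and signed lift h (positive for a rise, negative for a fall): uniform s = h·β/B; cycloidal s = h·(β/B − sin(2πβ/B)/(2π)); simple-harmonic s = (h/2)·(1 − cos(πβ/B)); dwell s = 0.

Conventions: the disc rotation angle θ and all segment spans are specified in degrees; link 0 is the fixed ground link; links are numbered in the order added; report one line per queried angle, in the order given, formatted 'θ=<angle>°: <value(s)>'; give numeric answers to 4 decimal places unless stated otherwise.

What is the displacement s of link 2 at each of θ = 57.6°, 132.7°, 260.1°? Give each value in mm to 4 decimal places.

seg 1 [0°–31.9°] cycloidal, h=10: full span → s += 10 → s = 10.0000
seg 2 [31.9°–228.8°] simple-harmonic, h=23: θ=57.6° here. β=25.7, B=196.9. 23/2·(1 − cos(π·0.1305)) = 0.9533 → s = 10.9533
seg 2 [31.9°–228.8°] simple-harmonic, h=23: θ=132.7° here. β=100.8, B=196.9. 23/2·(1 − cos(π·0.5119)) = 11.9311 → s = 21.9311
seg 2 [31.9°–228.8°] simple-harmonic, h=23: full span → s += 23 → s = 33.0000
seg 3 [228.8°–360°] uniform, h=-33: θ=260.1° here. β=31.3, B=131.2. -33·31.3/131.2 = -7.8727 → s = 25.1273

θ=57.6°: 10.9533
θ=132.7°: 21.9311
θ=260.1°: 25.1273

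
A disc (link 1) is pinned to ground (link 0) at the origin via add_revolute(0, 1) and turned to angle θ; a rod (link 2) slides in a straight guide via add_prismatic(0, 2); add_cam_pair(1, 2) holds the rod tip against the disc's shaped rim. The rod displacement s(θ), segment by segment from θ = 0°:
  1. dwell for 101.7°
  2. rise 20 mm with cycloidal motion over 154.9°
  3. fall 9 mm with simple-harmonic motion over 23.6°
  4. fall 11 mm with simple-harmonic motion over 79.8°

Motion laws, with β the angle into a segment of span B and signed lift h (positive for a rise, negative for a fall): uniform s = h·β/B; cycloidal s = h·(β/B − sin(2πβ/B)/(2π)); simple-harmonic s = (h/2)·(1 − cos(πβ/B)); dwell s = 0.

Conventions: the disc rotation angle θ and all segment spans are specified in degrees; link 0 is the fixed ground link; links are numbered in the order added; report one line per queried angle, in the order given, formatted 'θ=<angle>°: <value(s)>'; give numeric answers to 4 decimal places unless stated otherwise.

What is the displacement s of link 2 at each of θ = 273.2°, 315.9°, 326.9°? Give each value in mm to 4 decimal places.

segment 1 (0° to 101.7°, dwell): s unchanged at 0.0000
segment 2 (101.7° to 256.6°, cycloidal, h = 20) is passed completely: s = 0.0000 + (20) = 20.0000
θ = 273.2° falls in segment 3 (256.6° to 280.2°, simple-harmonic, h = -9): β = 273.2 − 256.6 = 16.6°, B = 23.6°; Δs = -9/2·(1 − cos(π·0.7034)) = -7.1837; s = 20.0000 − 7.1837 = 12.8163
segment 3 (256.6° to 280.2°, simple-harmonic, h = -9) is passed completely: s = 20.0000 + (-9) = 11.0000
θ = 315.9° falls in segment 4 (280.2° to 360°, simple-harmonic, h = -11): β = 315.9 − 280.2 = 35.7°, B = 79.8°; Δs = -11/2·(1 − cos(π·0.4474)) = -4.5947; s = 11.0000 − 4.5947 = 6.4053
θ = 326.9° falls in segment 4 (280.2° to 360°, simple-harmonic, h = -11): β = 326.9 − 280.2 = 46.7°, B = 79.8°; Δs = -11/2·(1 − cos(π·0.5852)) = -6.9549; s = 11.0000 − 6.9549 = 4.0451

θ=273.2°: 12.8163
θ=315.9°: 6.4053
θ=326.9°: 4.0451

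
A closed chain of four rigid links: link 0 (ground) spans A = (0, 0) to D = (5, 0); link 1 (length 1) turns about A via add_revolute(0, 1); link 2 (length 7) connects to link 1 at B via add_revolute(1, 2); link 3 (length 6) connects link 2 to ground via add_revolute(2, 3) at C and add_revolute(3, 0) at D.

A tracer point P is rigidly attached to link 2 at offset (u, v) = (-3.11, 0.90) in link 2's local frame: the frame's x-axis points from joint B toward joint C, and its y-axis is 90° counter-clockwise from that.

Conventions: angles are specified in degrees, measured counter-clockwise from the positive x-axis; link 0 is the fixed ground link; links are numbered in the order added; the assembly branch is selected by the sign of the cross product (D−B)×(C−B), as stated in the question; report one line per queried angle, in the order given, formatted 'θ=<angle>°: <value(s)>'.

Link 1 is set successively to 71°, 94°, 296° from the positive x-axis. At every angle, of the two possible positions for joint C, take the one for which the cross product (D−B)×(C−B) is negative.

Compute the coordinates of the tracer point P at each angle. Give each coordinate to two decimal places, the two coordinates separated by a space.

A=(0,0), D=(5.00,0)
θ=71°: B = A + 1.00·(cos71°, sin71°) = (0.3256, 0.9455)
θ=71°: |BD| = 4.7691
θ=71°: circle(B,7.00) ∩ circle(D,6.00): a=3.7475, h=5.9124
θ=71°:   candidates: C₊=(5.1709,5.9976) cross=28.197; C₋=(2.8265,-5.5925) cross=-28.197
θ=71°:   branch - wants cross < 0 → take C=(2.8265,-5.5925) (cross=-28.197)
θ=71°: ex = (C−B)/|BC| = (0.3573,-0.9340); ey = (0.9340,0.3573)
θ=71°: P = B + -3.11·ex + 0.90·ey = (0.0550,4.1718)
θ=94°: B = A + 1.00·(cos94°, sin94°) = (-0.0698, 0.9976)
θ=94°: |BD| = 5.1670
θ=94°: circle(B,7.00) ∩ circle(D,6.00): a=3.8415, h=5.8518
θ=94°:   candidates: C₊=(4.8292,5.9976) cross=30.236; C₋=(2.5697,-5.4858) cross=-30.236
θ=94°:   branch - wants cross < 0 → take C=(2.5697,-5.4858) (cross=-30.236)
θ=94°: ex = (C−B)/|BC| = (0.3771,-0.9262); ey = (0.9262,0.3771)
θ=94°: P = B + -3.11·ex + 0.90·ey = (-0.4088,4.2174)
θ=296°: B = A + 1.00·(cos296°, sin296°) = (0.4384, -0.8988)
θ=296°: |BD| = 4.6493
θ=296°: circle(B,7.00) ∩ circle(D,6.00): a=3.7227, h=5.9280
θ=296°:   candidates: C₊=(2.9449,5.6371) cross=27.561; C₋=(5.2368,-5.9953) cross=-27.561
θ=296°:   branch - wants cross < 0 → take C=(5.2368,-5.9953) (cross=-27.561)
θ=296°: ex = (C−B)/|BC| = (0.6855,-0.7281); ey = (0.7281,0.6855)
θ=296°: P = B + -3.11·ex + 0.90·ey = (-1.0383,1.9825)

θ=71°: 0.06 4.17
θ=94°: -0.41 4.22
θ=296°: -1.04 1.98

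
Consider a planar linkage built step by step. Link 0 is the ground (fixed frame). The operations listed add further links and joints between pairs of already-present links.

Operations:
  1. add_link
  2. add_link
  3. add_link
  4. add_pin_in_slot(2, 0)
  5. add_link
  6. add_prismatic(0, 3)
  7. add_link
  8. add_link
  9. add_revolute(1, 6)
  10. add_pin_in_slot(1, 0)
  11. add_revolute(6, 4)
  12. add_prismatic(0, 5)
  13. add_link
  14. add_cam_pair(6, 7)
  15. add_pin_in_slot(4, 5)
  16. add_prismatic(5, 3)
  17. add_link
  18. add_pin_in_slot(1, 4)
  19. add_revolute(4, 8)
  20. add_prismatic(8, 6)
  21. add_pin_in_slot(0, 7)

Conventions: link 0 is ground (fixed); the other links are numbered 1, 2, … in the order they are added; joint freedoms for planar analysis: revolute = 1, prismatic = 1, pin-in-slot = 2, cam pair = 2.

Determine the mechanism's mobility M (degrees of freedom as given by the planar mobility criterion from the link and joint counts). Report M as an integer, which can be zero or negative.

L=1 J1=0 J2=0
add link → L=2 J1=0 J2=0
add link → L=3 J1=0 J2=0
add link → L=4 J1=0 J2=0
PS@2,0 dof=2 J2 → L=4 J1=0 J2=1
add link → L=5 J1=0 J2=1
P@0,3 dof=1 J1 → L=5 J1=1 J2=1
add link → L=6 J1=1 J2=1
add link → L=7 J1=1 J2=1
R@1,6 dof=1 J1 → L=7 J1=2 J2=1
PS@1,0 dof=2 J2 → L=7 J1=2 J2=2
R@6,4 dof=1 J1 → L=7 J1=3 J2=2
P@0,5 dof=1 J1 → L=7 J1=4 J2=2
add link → L=8 J1=4 J2=2
C@6,7 dof=2 J2 → L=8 J1=4 J2=3
PS@4,5 dof=2 J2 → L=8 J1=4 J2=4
P@5,3 dof=1 J1 → L=8 J1=5 J2=4
add link → L=9 J1=5 J2=4
PS@1,4 dof=2 J2 → L=9 J1=5 J2=5
R@4,8 dof=1 J1 → L=9 J1=6 J2=5
P@8,6 dof=1 J1 → L=9 J1=7 J2=5
PS@0,7 dof=2 J2 → L=9 J1=7 J2=6
M=3(L−1)−2J1−J2=3·8−2·7−6=4

M = 4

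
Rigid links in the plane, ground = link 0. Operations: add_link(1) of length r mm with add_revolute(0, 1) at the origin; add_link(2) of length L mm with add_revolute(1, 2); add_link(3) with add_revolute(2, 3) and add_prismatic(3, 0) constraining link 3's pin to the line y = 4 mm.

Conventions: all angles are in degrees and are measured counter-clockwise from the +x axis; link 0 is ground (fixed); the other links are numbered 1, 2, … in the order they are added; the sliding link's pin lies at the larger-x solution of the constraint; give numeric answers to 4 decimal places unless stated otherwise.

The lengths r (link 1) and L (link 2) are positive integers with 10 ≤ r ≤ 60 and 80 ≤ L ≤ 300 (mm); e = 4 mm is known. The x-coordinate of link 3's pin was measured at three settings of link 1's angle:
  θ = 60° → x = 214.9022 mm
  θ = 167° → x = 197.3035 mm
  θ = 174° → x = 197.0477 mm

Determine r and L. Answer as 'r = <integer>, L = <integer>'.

constraint per measurement: (x − r cos θ)² + (r sin θ − e)² = L²
subtracting the θ₁ and θ₂ equations cancels the r² and L² terms:
r = (x₁² − x₂²) / (2[(x₁cos θ₁ + e sin θ₁) − (x₂cos θ₂ + e sin θ₂)]) = 12.0000 → r = 12
L² = (x₁ − r cos θ₁)² + (r sin θ₁ − e)² = 43680.9907 → L = 209.0000 → L = 209
check at θ₃=174°: x = 197.0477 (printed 197.0477) ✓

r = 12, L = 209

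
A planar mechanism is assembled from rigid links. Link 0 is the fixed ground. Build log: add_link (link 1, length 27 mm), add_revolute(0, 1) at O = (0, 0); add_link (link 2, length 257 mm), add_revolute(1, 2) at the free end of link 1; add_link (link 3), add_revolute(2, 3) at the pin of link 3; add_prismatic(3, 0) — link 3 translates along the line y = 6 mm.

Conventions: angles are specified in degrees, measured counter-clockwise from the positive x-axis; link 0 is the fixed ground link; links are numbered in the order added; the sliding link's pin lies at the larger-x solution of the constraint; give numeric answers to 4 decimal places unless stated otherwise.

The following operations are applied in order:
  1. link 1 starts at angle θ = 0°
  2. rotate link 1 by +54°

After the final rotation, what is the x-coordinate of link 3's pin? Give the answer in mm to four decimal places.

geometry: r = 27 mm, L = 257 mm, e = 6 mm; θ starts at 0°
rotate link 1 by +54°: θ ← 0° +54° = 54°
crank pin P = (r cos θ, r sin θ) = (15.870202, 21.843459)
h = r sin θ − e = 21.843459 − 6 = 15.843459
x = r cos θ + √(L² − h²) = 15.870202 + 256.511179 = 272.381381

272.3814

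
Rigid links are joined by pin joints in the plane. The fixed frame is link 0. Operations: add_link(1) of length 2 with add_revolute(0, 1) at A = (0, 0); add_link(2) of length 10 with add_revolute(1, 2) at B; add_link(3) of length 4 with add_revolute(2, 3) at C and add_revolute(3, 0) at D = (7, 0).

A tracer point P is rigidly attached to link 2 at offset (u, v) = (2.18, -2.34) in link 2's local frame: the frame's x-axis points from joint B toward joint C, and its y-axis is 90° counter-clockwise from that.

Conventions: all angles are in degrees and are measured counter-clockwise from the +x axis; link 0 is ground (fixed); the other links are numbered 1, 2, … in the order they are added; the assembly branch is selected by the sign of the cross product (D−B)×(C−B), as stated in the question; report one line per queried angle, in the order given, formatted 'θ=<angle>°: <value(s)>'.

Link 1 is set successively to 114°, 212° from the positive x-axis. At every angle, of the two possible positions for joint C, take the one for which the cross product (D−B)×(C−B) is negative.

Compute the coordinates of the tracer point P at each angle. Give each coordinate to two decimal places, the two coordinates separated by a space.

A=(0,0), D=(7.00,0)
θ=114°: B = A + 2.00·(cos114°, sin114°) = (-0.8135, 1.8271)
θ=114°: |BD| = 8.0243
θ=114°: circle(B,10.00) ∩ circle(D,4.00): a=9.2463, h=3.8088
θ=114°:   candidates: C₊=(9.0571,3.4305) cross=30.563; C₋=(7.3227,-3.9870) cross=-30.563
θ=114°:   branch - wants cross < 0 → take C=(7.3227,-3.9870) (cross=-30.563)
θ=114°: ex = (C−B)/|BC| = (0.8136,-0.5814); ey = (0.5814,0.8136)
θ=114°: P = B + 2.18·ex + -2.34·ey = (-0.4003,-1.3442)
θ=212°: B = A + 2.00·(cos212°, sin212°) = (-1.6961, -1.0598)
θ=212°: |BD| = 8.7604
θ=212°: circle(B,10.00) ∩ circle(D,4.00): a=9.1745, h=3.9785
θ=212°:   candidates: C₊=(6.9297,3.9994) cross=34.854; C₋=(7.8923,-3.8992) cross=-34.854
θ=212°:   branch - wants cross < 0 → take C=(7.8923,-3.8992) (cross=-34.854)
θ=212°: ex = (C−B)/|BC| = (0.9588,-0.2839); ey = (0.2839,0.9588)
θ=212°: P = B + 2.18·ex + -2.34·ey = (-0.2702,-3.9225)

θ=114°: -0.40 -1.34
θ=212°: -0.27 -3.92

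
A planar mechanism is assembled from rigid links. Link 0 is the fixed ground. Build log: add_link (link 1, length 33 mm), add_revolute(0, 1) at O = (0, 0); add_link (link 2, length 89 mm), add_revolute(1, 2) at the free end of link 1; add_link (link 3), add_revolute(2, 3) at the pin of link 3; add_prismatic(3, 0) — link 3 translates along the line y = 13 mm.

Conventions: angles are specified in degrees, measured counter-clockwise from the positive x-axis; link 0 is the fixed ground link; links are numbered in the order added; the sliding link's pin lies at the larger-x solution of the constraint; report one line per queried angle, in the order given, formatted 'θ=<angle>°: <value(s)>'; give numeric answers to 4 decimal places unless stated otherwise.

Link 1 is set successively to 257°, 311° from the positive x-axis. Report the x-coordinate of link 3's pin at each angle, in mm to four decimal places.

geometry: r = 33 mm, L = 89 mm, e = 13 mm
θ=257°: crank pin P = (r cos θ, r sin θ) = (-7.423385, -32.154212)
θ=257°: h = r sin θ − e = -32.154212 − 13 = -45.154212
θ=257°: x = r cos θ + √(L² − h²) = -7.423385 + 76.694831 = 69.271446
θ=311°: crank pin P = (r cos θ, r sin θ) = (21.649948, -24.905416)
θ=311°: h = r sin θ − e = -24.905416 − 13 = -37.905416
θ=311°: x = r cos θ + √(L² − h²) = 21.649948 + 80.524403 = 102.174351

θ=257°: 69.2714
θ=311°: 102.1744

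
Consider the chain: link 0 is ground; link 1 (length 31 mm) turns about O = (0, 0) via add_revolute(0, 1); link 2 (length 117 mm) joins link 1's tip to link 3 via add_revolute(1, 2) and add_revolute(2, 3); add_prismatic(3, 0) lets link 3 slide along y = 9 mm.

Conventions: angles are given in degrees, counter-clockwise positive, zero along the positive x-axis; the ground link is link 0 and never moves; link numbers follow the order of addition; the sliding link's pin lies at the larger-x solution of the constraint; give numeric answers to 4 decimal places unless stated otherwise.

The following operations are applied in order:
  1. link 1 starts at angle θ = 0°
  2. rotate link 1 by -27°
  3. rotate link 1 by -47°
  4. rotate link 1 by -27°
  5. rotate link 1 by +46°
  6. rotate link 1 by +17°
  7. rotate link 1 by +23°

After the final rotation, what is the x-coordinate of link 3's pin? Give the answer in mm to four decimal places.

geometry: r = 31 mm, L = 117 mm, e = 9 mm; θ starts at 0°
rotate link 1 by -27°: θ ← 0° -27° = -27°
rotate link 1 by -47°: θ ← -27° -47° = -74°
rotate link 1 by -27°: θ ← -74° -27° = -101°
rotate link 1 by +46°: θ ← -101° +46° = -55°
rotate link 1 by +17°: θ ← -55° +17° = -38°
rotate link 1 by +23°: θ ← -38° +23° = -15°
crank pin P = (r cos θ, r sin θ) = (29.943701, -8.023390)
h = r sin θ − e = -8.023390 − 9 = -17.023390
x = r cos θ + √(L² − h²) = 29.943701 + 115.754932 = 145.698632

145.6986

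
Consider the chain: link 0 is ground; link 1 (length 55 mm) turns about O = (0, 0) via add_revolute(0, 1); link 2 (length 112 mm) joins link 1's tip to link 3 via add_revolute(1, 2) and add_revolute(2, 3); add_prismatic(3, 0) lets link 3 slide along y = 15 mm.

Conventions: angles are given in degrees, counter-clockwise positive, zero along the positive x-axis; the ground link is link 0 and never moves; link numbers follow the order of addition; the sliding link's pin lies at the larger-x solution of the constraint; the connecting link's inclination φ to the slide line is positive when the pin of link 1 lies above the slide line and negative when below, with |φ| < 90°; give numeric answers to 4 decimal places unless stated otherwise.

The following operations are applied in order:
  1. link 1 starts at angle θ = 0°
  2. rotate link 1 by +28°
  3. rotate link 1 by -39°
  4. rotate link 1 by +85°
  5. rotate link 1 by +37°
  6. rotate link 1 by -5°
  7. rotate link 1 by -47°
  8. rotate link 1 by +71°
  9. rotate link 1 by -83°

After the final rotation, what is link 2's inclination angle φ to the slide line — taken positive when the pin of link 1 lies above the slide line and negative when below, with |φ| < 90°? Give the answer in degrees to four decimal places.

geometry: r = 55 mm, L = 112 mm, e = 15 mm; θ starts at 0°
rotate link 1 by +28°: θ ← 0° +28° = 28°
rotate link 1 by -39°: θ ← 28° -39° = -11°
rotate link 1 by +85°: θ ← -11° +85° = 74°
rotate link 1 by +37°: θ ← 74° +37° = 111°
rotate link 1 by -5°: θ ← 111° -5° = 106°
rotate link 1 by -47°: θ ← 106° -47° = 59°
rotate link 1 by +71°: θ ← 59° +71° = 130°
rotate link 1 by -83°: θ ← 130° -83° = 47°
h = r sin θ − e = 40.224454 − 15 = 25.224454
sin φ = h / L = 25.224454 / 112 = 0.22521834
φ = arcsin(0.22521834) = 13.015717°

13.0157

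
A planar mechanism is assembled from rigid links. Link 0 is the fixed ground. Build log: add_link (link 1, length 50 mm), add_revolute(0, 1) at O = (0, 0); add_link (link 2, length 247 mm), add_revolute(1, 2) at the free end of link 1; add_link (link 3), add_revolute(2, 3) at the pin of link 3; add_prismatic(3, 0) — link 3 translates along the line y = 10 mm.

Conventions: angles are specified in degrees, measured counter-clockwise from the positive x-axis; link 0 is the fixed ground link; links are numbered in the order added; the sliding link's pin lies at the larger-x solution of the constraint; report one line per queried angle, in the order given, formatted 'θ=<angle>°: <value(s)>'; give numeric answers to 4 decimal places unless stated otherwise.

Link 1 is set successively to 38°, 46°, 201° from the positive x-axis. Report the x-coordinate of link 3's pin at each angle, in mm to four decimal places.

geometry: r = 50 mm, L = 247 mm, e = 10 mm
θ=38°: crank pin P = (r cos θ, r sin θ) = (39.400538, 30.783074)
θ=38°: h = r sin θ − e = 30.783074 − 10 = 20.783074
θ=38°: x = r cos θ + √(L² − h²) = 39.400538 + 246.124082 = 285.524620
θ=46°: crank pin P = (r cos θ, r sin θ) = (34.732919, 35.966990)
θ=46°: h = r sin θ − e = 35.966990 − 10 = 25.966990
θ=46°: x = r cos θ + √(L² − h²) = 34.732919 + 245.631259 = 280.364178
θ=201°: crank pin P = (r cos θ, r sin θ) = (-46.679021, -17.918397)
θ=201°: h = r sin θ − e = -17.918397 − 10 = -27.918397
θ=201°: x = r cos θ + √(L² − h²) = -46.679021 + 245.417121 = 198.738099

θ=38°: 285.5246
θ=46°: 280.3642
θ=201°: 198.7381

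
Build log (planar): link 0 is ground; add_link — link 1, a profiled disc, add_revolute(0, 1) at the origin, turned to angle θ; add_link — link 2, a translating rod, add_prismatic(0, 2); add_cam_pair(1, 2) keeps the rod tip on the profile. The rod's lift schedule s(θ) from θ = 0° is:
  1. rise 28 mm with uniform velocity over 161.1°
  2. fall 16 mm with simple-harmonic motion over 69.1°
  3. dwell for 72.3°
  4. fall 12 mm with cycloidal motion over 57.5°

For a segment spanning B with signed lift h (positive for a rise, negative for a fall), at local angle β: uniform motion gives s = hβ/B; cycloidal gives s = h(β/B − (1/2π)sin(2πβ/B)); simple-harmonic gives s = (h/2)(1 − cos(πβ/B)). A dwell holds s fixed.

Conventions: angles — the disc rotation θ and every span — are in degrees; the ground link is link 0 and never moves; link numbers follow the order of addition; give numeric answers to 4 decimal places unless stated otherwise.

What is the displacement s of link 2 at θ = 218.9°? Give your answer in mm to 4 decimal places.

seg 1 [0°–161.1°] uniform, h=28: full span → s += 28 → s = 28.0000
seg 2 [161.1°–230.2°] simple-harmonic, h=-16: θ=218.9° here. β=57.8, B=69.1. -16/2·(1 − cos(π·0.8365)) = -14.9673 → s = 13.0327

13.0327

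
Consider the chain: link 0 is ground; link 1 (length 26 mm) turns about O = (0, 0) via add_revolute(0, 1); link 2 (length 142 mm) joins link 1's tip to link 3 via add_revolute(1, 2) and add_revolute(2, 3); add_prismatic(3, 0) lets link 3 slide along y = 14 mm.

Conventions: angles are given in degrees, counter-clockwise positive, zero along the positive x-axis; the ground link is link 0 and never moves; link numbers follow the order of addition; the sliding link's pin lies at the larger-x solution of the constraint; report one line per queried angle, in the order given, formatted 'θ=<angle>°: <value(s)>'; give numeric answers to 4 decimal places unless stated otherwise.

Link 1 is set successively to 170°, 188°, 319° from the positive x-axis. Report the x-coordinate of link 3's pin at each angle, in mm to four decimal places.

geometry: r = 26 mm, L = 142 mm, e = 14 mm
θ=170°: crank pin P = (r cos θ, r sin θ) = (-25.605002, 4.514853)
θ=170°: h = r sin θ − e = 4.514853 − 14 = -9.485147
θ=170°: x = r cos θ + √(L² − h²) = -25.605002 + 141.682857 = 116.077855
θ=188°: crank pin P = (r cos θ, r sin θ) = (-25.746970, -3.618501)
θ=188°: h = r sin θ − e = -3.618501 − 14 = -17.618501
θ=188°: x = r cos θ + √(L² − h²) = -25.746970 + 140.902762 = 115.155793
θ=319°: crank pin P = (r cos θ, r sin θ) = (19.622449, -17.057535)
θ=319°: h = r sin θ − e = -17.057535 − 14 = -31.057535
θ=319°: x = r cos θ + √(L² − h²) = 19.622449 + 138.562006 = 158.184455

θ=170°: 116.0779
θ=188°: 115.1558
θ=319°: 158.1845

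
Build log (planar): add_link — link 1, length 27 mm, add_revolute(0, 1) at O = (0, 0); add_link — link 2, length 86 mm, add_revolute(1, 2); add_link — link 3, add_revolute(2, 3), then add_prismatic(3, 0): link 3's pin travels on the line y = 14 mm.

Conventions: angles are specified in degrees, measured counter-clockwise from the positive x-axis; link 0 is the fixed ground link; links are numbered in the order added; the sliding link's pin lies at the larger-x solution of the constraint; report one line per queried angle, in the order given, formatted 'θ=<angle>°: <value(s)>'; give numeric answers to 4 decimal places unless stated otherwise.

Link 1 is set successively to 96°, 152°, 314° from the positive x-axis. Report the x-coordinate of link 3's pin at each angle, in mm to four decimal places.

geometry: r = 27 mm, L = 86 mm, e = 14 mm
θ=96°: crank pin P = (r cos θ, r sin θ) = (-2.822269, 26.852091)
θ=96°: h = r sin θ − e = 26.852091 − 14 = 12.852091
θ=96°: x = r cos θ + √(L² − h²) = -2.822269 + 85.034250 = 82.211982
θ=152°: crank pin P = (r cos θ, r sin θ) = (-23.839585, 12.675732)
θ=152°: h = r sin θ − e = 12.675732 − 14 = -1.324268
θ=152°: x = r cos θ + √(L² − h²) = -23.839585 + 85.989804 = 62.150219
θ=314°: crank pin P = (r cos θ, r sin θ) = (18.755776, -19.422175)
θ=314°: h = r sin θ − e = -19.422175 − 14 = -33.422175
θ=314°: x = r cos θ + √(L² − h²) = 18.755776 + 79.239878 = 97.995654

θ=96°: 82.2120
θ=152°: 62.1502
θ=314°: 97.9957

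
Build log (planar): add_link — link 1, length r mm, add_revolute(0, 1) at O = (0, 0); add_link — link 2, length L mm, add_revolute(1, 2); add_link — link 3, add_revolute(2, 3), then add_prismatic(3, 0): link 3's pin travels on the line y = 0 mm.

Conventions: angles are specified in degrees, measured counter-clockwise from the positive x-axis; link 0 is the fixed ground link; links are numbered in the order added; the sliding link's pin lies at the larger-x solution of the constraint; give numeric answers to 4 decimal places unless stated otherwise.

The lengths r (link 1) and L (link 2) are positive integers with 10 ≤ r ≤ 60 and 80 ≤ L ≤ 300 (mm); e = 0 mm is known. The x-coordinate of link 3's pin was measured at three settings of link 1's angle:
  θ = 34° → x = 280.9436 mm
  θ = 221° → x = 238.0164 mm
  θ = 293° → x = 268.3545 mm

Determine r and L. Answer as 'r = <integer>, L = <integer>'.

constraint per measurement: (x − r cos θ)² + (r sin θ − e)² = L²
subtracting the θ₁ and θ₂ equations cancels the r² and L² terms:
r = (x₁² − x₂²) / (2[(x₁cos θ₁ + e sin θ₁) − (x₂cos θ₂ + e sin θ₂)]) = 27.0000 → r = 27
L² = (x₁ − r cos θ₁)² + (r sin θ₁ − e)² = 67081.0152 → L = 259.0000 → L = 259
check at θ₃=293°: x = 268.3545 (printed 268.3545) ✓

r = 27, L = 259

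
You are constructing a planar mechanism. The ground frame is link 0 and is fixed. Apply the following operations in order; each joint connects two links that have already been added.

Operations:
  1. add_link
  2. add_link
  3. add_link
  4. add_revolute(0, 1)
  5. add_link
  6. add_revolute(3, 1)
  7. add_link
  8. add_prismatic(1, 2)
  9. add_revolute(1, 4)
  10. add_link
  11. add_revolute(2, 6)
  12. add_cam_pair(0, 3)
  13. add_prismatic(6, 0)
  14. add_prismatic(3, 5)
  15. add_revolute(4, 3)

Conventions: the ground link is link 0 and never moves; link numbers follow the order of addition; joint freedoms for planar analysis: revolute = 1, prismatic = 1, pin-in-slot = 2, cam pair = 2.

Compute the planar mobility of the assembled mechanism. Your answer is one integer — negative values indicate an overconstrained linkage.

link 0 = ground. State L|J1|J2 = 1|0|0
+link1  2|0|0
+link2  3|0|0
+link3  4|0|0
R(0,1) f=1→J1  4|1|0
+link4  5|1|0
R(3,1) f=1→J1  5|2|0
+link5  6|2|0
P(1,2) f=1→J1  6|3|0
R(1,4) f=1→J1  6|4|0
+link6  7|4|0
R(2,6) f=1→J1  7|5|0
C(0,3) f=2→J2  7|5|1
P(6,0) f=1→J1  7|6|1
P(3,5) f=1→J1  7|7|1
R(4,3) f=1→J1  7|8|1
M = 3(7−1)−2·8−1 = 18−16−1 = 1

M = 1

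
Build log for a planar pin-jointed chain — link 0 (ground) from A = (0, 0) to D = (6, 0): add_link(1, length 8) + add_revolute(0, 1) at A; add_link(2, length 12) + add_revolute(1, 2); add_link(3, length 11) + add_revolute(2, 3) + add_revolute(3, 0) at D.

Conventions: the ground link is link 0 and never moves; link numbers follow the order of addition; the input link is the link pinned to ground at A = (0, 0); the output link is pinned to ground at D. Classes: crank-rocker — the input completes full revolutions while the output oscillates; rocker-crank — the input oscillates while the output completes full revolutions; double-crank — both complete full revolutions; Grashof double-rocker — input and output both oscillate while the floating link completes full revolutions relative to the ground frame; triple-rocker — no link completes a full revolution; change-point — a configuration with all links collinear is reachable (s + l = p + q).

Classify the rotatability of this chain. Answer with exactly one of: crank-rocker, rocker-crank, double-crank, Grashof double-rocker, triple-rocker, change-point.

lengths: ground=6, input=8, coupler=12, output=11
sorted: s=6 (shortest), l=12 (longest), p+q=19
s + l = 18 vs p + q = 19
s + l < p + q (Grashof) with shortest = ground link → double-crank

double-crank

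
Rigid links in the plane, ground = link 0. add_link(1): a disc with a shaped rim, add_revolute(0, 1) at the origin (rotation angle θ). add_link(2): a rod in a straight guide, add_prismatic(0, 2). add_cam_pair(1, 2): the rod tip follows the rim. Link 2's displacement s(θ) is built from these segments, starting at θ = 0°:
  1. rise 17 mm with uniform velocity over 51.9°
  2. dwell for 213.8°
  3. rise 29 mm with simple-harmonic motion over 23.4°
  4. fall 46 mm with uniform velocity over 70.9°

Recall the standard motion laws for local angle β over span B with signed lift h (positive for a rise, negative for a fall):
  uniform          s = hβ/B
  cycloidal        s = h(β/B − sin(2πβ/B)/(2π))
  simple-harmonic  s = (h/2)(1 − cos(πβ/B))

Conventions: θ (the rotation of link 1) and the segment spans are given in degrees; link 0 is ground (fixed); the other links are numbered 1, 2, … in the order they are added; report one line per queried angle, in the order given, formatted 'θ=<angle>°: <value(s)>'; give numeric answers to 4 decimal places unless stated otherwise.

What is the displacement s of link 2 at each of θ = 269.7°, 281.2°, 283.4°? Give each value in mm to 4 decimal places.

segment 1 (0° to 51.9°, uniform, h = 17) is passed completely: s = 0.0000 + (17) = 17.0000
segment 2 (51.9° to 265.7°, dwell): s unchanged at 17.0000
θ = 269.7° falls in segment 3 (265.7° to 289.1°, simple-harmonic, h = 29): β = 269.7 − 265.7 = 4°, B = 23.4°; Δs = 29/2·(1 − cos(π·0.1709)) = 2.0411; s = 17.0000 + 2.0411 = 19.0411
θ = 281.2° falls in segment 3 (265.7° to 289.1°, simple-harmonic, h = 29): β = 281.2 − 265.7 = 15.5°, B = 23.4°; Δs = 29/2·(1 − cos(π·0.6624)) = 21.5808; s = 17.0000 + 21.5808 = 38.5808
θ = 283.4° falls in segment 3 (265.7° to 289.1°, simple-harmonic, h = 29): β = 283.4 − 265.7 = 17.7°, B = 23.4°; Δs = 29/2·(1 − cos(π·0.7564)) = 24.9574; s = 17.0000 + 24.9574 = 41.9574

θ=269.7°: 19.0411
θ=281.2°: 38.5808
θ=283.4°: 41.9574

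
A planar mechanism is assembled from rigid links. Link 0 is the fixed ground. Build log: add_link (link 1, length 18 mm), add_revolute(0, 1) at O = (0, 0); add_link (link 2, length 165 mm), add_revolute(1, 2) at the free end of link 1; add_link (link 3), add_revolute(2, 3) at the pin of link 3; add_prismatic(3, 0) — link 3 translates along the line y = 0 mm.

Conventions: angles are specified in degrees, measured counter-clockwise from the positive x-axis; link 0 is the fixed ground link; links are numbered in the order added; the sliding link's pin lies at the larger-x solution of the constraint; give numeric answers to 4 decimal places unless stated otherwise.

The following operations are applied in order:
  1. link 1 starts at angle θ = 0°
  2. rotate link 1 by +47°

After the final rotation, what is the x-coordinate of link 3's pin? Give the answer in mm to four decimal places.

geometry: r = 18 mm, L = 165 mm, e = 0 mm; θ starts at 0°
rotate link 1 by +47°: θ ← 0° +47° = 47°
crank pin P = (r cos θ, r sin θ) = (12.275970, 13.164367)
h = r sin θ − e = 13.164367 − 0 = 13.164367
x = r cos θ + √(L² − h²) = 12.275970 + 164.474008 = 176.749979

176.7500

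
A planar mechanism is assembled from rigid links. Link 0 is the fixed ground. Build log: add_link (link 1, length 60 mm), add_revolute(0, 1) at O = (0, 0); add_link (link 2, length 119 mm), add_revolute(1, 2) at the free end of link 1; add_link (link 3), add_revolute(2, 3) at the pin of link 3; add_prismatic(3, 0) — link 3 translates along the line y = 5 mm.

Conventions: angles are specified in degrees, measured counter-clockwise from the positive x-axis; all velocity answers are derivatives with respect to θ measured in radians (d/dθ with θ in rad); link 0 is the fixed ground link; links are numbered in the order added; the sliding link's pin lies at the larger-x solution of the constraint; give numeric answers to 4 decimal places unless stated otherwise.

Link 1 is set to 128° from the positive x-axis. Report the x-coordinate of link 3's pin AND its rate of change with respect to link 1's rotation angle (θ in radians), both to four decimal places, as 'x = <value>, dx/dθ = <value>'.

geometry: r = 60 mm, L = 119 mm, e = 5 mm
crank pin P = (r cos θ, r sin θ) = (-36.939689, 47.280645)
h = r sin θ − e = 47.280645 − 5 = 42.280645
x = r cos θ + √(L² − h²) = -36.939689 + 111.235548 = 74.295859
dx/dθ = −r sin θ − h·r cos θ/√(L² − h²) (θ in radians; h = 42.280645) = -33.239865

x = 74.2959, dx/dθ = -33.2399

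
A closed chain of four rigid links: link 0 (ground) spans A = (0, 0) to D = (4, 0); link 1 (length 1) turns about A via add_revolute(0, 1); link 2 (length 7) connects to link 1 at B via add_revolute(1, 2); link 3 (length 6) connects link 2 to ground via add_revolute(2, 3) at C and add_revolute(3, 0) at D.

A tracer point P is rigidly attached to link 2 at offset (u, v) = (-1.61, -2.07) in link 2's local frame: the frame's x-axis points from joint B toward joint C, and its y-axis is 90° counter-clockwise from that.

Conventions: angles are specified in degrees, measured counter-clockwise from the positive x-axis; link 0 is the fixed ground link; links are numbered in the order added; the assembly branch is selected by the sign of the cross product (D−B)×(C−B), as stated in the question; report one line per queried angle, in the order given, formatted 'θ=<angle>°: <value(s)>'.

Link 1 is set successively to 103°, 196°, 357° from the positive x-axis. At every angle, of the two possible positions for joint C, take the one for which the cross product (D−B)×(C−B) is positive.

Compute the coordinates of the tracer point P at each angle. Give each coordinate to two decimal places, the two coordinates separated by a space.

A=(0,0), D=(4.00,0)
θ=103°: B = A + 1.00·(cos103°, sin103°) = (-0.2250, 0.9744)
θ=103°: |BD| = 4.3359
θ=103°: circle(B,7.00) ∩ circle(D,6.00): a=3.6671, h=5.9626
θ=103°:   candidates: C₊=(4.6883,5.9604) cross=25.853; C₋=(2.0084,-5.6598) cross=-25.853
θ=103°:   branch + wants cross > 0 → take C=(4.6883,5.9604) (cross=25.853)
θ=103°: ex = (C−B)/|BC| = (0.7019,0.7123); ey = (-0.7123,0.7019)
θ=103°: P = B + -1.61·ex + -2.07·ey = (0.1195,-1.6253)
θ=196°: B = A + 1.00·(cos196°, sin196°) = (-0.9613, -0.2756)
θ=196°: |BD| = 4.9689
θ=196°: circle(B,7.00) ∩ circle(D,6.00): a=3.7926, h=5.8836
θ=196°:   candidates: C₊=(2.4991,5.8092) cross=29.235; C₋=(3.1519,-5.9398) cross=-29.235
θ=196°:   branch + wants cross > 0 → take C=(2.4991,5.8092) (cross=29.235)
θ=196°: ex = (C−B)/|BC| = (0.4943,0.8693); ey = (-0.8693,0.4943)
θ=196°: P = B + -1.61·ex + -2.07·ey = (0.0422,-2.6984)
θ=357°: B = A + 1.00·(cos357°, sin357°) = (0.9986, -0.0523)
θ=357°: |BD| = 3.0018
θ=357°: circle(B,7.00) ∩ circle(D,6.00): a=3.6663, h=5.9631
θ=357°:   candidates: C₊=(4.5604,5.9738) cross=17.900; C₋=(4.7683,-5.9506) cross=-17.900
θ=357°:   branch + wants cross > 0 → take C=(4.5604,5.9738) (cross=17.900)
θ=357°: ex = (C−B)/|BC| = (0.5088,0.8609); ey = (-0.8609,0.5088)
θ=357°: P = B + -1.61·ex + -2.07·ey = (1.9614,-2.4916)

θ=103°: 0.12 -1.63
θ=196°: 0.04 -2.70
θ=357°: 1.96 -2.49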